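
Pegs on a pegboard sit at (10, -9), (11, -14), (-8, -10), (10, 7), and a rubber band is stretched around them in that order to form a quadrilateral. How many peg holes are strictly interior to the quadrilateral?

181

By the shoelace formula, twice the signed area is |(10·(-14) − 11·(-9)) + (11·(-10) − (-8)·(-14)) + ((-8)·7 − 10·(-10)) + (10·(-9) − 10·7)| = 379, so the area is 379/2.
Along each edge there are gcd(|Δx|,|Δy|)+1 lattice points, so counting each shared vertex once the boundary has gcd(1,5) + gcd(19,4) + gcd(18,17) + gcd(0,16) = 1+1+1+16 = 19.
By Pick's theorem A = I + B/2 − 1, so I = 379/2 − 19/2 + 1 = 181.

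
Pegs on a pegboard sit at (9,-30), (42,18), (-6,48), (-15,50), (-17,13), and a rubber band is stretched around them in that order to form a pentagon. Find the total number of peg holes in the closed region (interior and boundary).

The shoelace formula gives twice the area as |[9·18 − 42·(-30)] + [42·48 − (-6)·18] + [(-6)·50 − (-15)·48] + [(-15)·13 − (-17)·50] + [(-17)·(-30) − 9·13]| = 5014, so the area is 2507.
Along each edge there are gcd(|Δx|,|Δy|)+1 lattice points, so counting each shared vertex once the boundary has gcd(33,48) + gcd(48,30) + gcd(9,2) + gcd(2,37) + gcd(26,43) = 3+6+1+1+1 = 12.
Pick's theorem gives I = A − B/2 + 1 = 2507 − 12/2 + 1 = 2502, so the closed region contains I + B = 2502 + 12 = 2514 lattice points.

2514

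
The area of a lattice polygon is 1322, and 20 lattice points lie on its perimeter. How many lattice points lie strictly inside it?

Pick's theorem A = I + B/2 − 1 rearranges to I = A − B/2 + 1 = 1322 − 20/2 + 1 = 1313.

1313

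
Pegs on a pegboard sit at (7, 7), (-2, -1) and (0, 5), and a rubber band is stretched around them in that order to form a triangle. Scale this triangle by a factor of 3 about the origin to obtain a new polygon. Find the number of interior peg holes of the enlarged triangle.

166

By the shoelace formula, twice the signed area is |(7·(-1) − (-2)·7) + ((-2)·5 − 0·(-1)) + (0·7 − 7·5)| = 38, so the area is 19.
Summing gcd(|Δx|,|Δy|) over the edges gives the boundary count: gcd(9,8) + gcd(2,6) + gcd(7,2) = 1+2+1 = 4.
Scaling by 3 multiplies the area by 3² = 9 (so the new area is 171) and multiplies the boundary lattice-point count by 3, giving 12.
By Pick's theorem, the interior count of the dilated polygon is 171 − 12/2 + 1 = 166.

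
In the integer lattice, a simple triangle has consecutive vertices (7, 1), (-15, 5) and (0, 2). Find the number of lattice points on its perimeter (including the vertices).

6

The number of boundary lattice points is Σ gcd(|Δx|,|Δy|) = gcd(22,4) + gcd(15,3) + gcd(7,1) = 2+3+1 = 6.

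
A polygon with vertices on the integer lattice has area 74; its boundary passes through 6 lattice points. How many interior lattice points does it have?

72

From Pick's theorem, I = A − B/2 + 1 = 74 − 6/2 + 1 = 72.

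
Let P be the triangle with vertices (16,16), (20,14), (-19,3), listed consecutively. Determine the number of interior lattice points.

60

Using the shoelace formula, 2A = |[16·14 − 20·16] + [20·3 − (-19)·14] + [(-19)·16 − 16·3]| = 122, so the area is 61.
Along each edge there are gcd(|Δx|,|Δy|)+1 lattice points, so counting each shared vertex once the boundary has gcd(4,2) + gcd(39,11) + gcd(35,13) = 2+1+1 = 4.
Pick's theorem gives I = A − B/2 + 1 = 61 − 4/2 + 1 = 60.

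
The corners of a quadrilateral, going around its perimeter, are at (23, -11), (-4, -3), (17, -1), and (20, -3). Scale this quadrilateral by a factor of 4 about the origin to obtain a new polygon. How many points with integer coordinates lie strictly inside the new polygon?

By the shoelace formula, twice the signed area is |(23·(-3) − (-4)·(-11)) + ((-4)·(-1) − 17·(-3)) + (17·(-3) − 20·(-1)) + (20·(-11) − 23·(-3))| = 240, so the area is 120.
Summing gcd(|Δx|,|Δy|) over the edges gives the boundary count: gcd(27,8) + gcd(21,2) + gcd(3,2) + gcd(3,8) = 1+1+1+1 = 4.
Scaling by 4 multiplies the area by 4² = 16 (so the new area is 1920) and multiplies the boundary lattice-point count by 4, giving 16.
By Pick's theorem, the interior count of the dilated polygon is 1920 − 16/2 + 1 = 1913.

1913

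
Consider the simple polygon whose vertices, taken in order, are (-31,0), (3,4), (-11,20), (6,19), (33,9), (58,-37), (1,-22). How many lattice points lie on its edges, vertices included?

12

Along each edge there are gcd(|Δx|,|Δy|)+1 lattice points, so counting each shared vertex once the boundary has gcd(34,4) + gcd(14,16) + gcd(17,1) + gcd(27,10) + gcd(25,46) + gcd(57,15) + gcd(32,22) = 2+2+1+1+1+3+2 = 12.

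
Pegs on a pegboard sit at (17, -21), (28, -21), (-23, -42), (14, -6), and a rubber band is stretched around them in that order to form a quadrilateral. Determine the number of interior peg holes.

439

By the shoelace formula, twice the signed area is |(17·(-21) − 28·(-21)) + (28·(-42) − (-23)·(-21)) + ((-23)·(-6) − 14·(-42)) + (14·(-21) − 17·(-6))| = 894, so the area is 447.
Summing gcd(|Δx|,|Δy|) over the edges gives the boundary count: gcd(11,0) + gcd(51,21) + gcd(37,36) + gcd(3,15) = 11+3+1+3 = 18.
By Pick's theorem A = I + B/2 − 1, so I = 447 − 18/2 + 1 = 439.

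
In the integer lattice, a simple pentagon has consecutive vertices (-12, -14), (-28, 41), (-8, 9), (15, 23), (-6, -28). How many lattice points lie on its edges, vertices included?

Summing gcd(|Δx|,|Δy|) over the edges gives the boundary count: gcd(16,55) + gcd(20,32) + gcd(23,14) + gcd(21,51) + gcd(6,14) = 1+4+1+3+2 = 11.

11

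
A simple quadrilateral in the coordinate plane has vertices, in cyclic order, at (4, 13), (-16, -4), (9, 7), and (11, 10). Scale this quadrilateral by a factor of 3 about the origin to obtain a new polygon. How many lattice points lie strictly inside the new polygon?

The shoelace formula gives twice the area as |(4·(-4) − (-16)·13) + ((-16)·7 − 9·(-4)) + (9·10 − 11·7) + (11·13 − 4·10)| = 232, so the area is 116.
Summing gcd(|Δx|,|Δy|) over the edges gives the boundary count: gcd(20,17) + gcd(25,11) + gcd(2,3) + gcd(7,3) = 1+1+1+1 = 4.
Scaling by 3 multiplies the area by 3² = 9 (so the new area is 1044) and multiplies the boundary lattice-point count by 3, giving 12.
By Pick's theorem, the interior count of the dilated polygon is 1044 − 12/2 + 1 = 1039.

1039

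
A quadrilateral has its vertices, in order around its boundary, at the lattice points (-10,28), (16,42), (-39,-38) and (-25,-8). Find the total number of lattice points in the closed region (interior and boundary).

By the shoelace formula, twice the signed area is |((-10)·42 − 16·28) + (16·(-38) − (-39)·42) + ((-39)·(-8) − (-25)·(-38)) + ((-25)·28 − (-10)·(-8))| = 1256, so the area is 628.
The number of boundary lattice points is Σ gcd(|Δx|,|Δy|) = gcd(26,14) + gcd(55,80) + gcd(14,30) + gcd(15,36) = 2+5+2+3 = 12.
Pick's theorem gives I = A − B/2 + 1 = 628 − 12/2 + 1 = 623, so the closed region contains I + B = 623 + 12 = 635 lattice points.

635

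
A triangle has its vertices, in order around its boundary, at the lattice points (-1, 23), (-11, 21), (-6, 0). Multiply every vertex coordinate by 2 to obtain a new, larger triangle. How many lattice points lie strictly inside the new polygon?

437

The shoelace formula gives twice the area as |[(-1)·21 − (-11)·23] + [(-11)·0 − (-6)·21] + [(-6)·23 − (-1)·0]| = 220, so the area is 110.
Along each edge there are gcd(|Δx|,|Δy|)+1 lattice points, so counting each shared vertex once the boundary has gcd(10,2) + gcd(5,21) + gcd(5,23) = 2+1+1 = 4.
Scaling by 2 multiplies the area by 2² = 4 (so the new area is 440) and multiplies the boundary lattice-point count by 2, giving 8.
By Pick's theorem, the interior count of the dilated polygon is 440 − 8/2 + 1 = 437.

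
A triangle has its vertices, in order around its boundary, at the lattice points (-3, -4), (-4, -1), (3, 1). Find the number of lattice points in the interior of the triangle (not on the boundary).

11

Using the shoelace formula, 2A = |[(-3)·(-1) − (-4)·(-4)] + [(-4)·1 − 3·(-1)] + [3·(-4) − (-3)·1]| = 23, so the area is 23/2.
Summing gcd(|Δx|,|Δy|) over the edges gives the boundary count: gcd(1,3) + gcd(7,2) + gcd(6,5) = 1+1+1 = 3.
Pick's theorem gives I = A − B/2 + 1 = 23/2 − 3/2 + 1 = 11.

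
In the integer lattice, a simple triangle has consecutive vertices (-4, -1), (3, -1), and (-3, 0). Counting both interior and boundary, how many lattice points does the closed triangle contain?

9

Using the shoelace formula, 2A = |((-4)·(-1) − 3·(-1)) + (3·0 − (-3)·(-1)) + ((-3)·(-1) − (-4)·0)| = 7, so the area is 3.5.
Summing gcd(|Δx|,|Δy|) over the edges gives the boundary count: gcd(7,0) + gcd(6,1) + gcd(1,1) = 7+1+1 = 9.
Pick's theorem gives I = A − B/2 + 1 = 3.5 − 9/2 + 1 = 0, so the closed region contains I + B = 0 + 9 = 9 lattice points.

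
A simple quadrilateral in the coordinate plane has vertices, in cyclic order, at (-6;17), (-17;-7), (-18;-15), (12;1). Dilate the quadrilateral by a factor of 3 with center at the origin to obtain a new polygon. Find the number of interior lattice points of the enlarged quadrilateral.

By the shoelace formula, twice the signed area is |((-6)·(-7) − (-17)·17) + ((-17)·(-15) − (-18)·(-7)) + ((-18)·1 − 12·(-15)) + (12·17 − (-6)·1)| = 832, so the area is 416.
The number of boundary lattice points is Σ gcd(|Δx|,|Δy|) = gcd(11,24) + gcd(1,8) + gcd(30,16) + gcd(18,16) = 1+1+2+2 = 6.
Scaling by 3 multiplies the area by 3² = 9 (so the new area is 3744) and multiplies the boundary lattice-point count by 3, giving 18.
By Pick's theorem, the interior count of the dilated polygon is 3744 − 18/2 + 1 = 3736.

3736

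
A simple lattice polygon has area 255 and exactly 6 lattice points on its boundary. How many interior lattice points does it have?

253

Pick's theorem A = I + B/2 − 1 rearranges to I = A − B/2 + 1 = 255 − 6/2 + 1 = 253.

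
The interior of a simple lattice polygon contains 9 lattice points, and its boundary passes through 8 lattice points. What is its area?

12

Pick's theorem states A = I + B/2 − 1, so A = 9 + 8/2 − 1 = 12.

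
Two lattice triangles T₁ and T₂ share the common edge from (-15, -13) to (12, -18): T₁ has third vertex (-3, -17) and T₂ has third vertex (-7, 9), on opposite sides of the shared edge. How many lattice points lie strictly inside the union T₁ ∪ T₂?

338

The union is the simple quadrilateral with vertices (-15, -13), (-3, -17), (12, -18), (-7, 9) in order.
Using the shoelace formula, 2A = |[(-15)·(-17) − (-3)·(-13)] + [(-3)·(-18) − 12·(-17)] + [12·9 − (-7)·(-18)] + [(-7)·(-13) − (-15)·9]| = 682, so the area is 341.
Summing gcd(|Δx|,|Δy|) over the edges gives the boundary count: gcd(12,4) + gcd(15,1) + gcd(19,27) + gcd(8,22) = 4+1+1+2 = 8.
By Pick's theorem I = A − B/2 + 1 = 341 − 8/2 + 1 = 338.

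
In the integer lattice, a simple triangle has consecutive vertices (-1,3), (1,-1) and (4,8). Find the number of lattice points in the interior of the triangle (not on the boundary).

Using the shoelace formula, 2A = |[(-1)·(-1) − 1·3] + [1·8 − 4·(-1)] + [4·3 − (-1)·8]| = 30, so the area is 15.
The number of boundary lattice points is Σ gcd(|Δx|,|Δy|) = gcd(2,4) + gcd(3,9) + gcd(5,5) = 2+3+5 = 10.
By Pick's theorem A = I + B/2 − 1, so I = 15 − 10/2 + 1 = 11.

11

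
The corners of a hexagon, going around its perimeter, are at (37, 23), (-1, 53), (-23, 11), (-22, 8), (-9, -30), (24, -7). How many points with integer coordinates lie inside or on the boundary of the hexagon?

Using the shoelace formula, 2A = |(37·53 − (-1)·23) + ((-1)·11 − (-23)·53) + ((-23)·8 − (-22)·11) + ((-22)·(-30) − (-9)·8) + ((-9)·(-7) − 24·(-30)) + (24·23 − 37·(-7))| = 5576, so the area is 2788.
The number of boundary lattice points is Σ gcd(|Δx|,|Δy|) = gcd(38,30) + gcd(22,42) + gcd(1,3) + gcd(13,38) + gcd(33,23) + gcd(13,30) = 2+2+1+1+1+1 = 8.
Pick's theorem gives I = A − B/2 + 1 = 2788 − 8/2 + 1 = 2785, so the closed region contains I + B = 2785 + 8 = 2793 lattice points.

2793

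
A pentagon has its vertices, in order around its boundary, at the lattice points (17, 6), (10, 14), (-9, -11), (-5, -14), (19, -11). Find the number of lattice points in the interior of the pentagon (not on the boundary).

The shoelace formula gives twice the area as |(17·14 − 10·6) + (10·(-11) − (-9)·14) + ((-9)·(-14) − (-5)·(-11)) + ((-5)·(-11) − 19·(-14)) + (19·6 − 17·(-11))| = 887, so the area is 443.5.
Along each edge there are gcd(|Δx|,|Δy|)+1 lattice points, so counting each shared vertex once the boundary has gcd(7,8) + gcd(19,25) + gcd(4,3) + gcd(24,3) + gcd(2,17) = 1+1+1+3+1 = 7.
By Pick's theorem A = I + B/2 − 1, so I = 443.5 − 7/2 + 1 = 441.

441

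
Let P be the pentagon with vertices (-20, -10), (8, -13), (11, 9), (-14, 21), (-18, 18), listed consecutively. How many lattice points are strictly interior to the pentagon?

787

The shoelace formula gives twice the area as |((-20)·(-13) − 8·(-10)) + (8·9 − 11·(-13)) + (11·21 − (-14)·9) + ((-14)·18 − (-18)·21) + ((-18)·(-10) − (-20)·18)| = 1578, so the area is 789.
Along each edge there are gcd(|Δx|,|Δy|)+1 lattice points, so counting each shared vertex once the boundary has gcd(28,3) + gcd(3,22) + gcd(25,12) + gcd(4,3) + gcd(2,28) = 1+1+1+1+2 = 6.
Pick's theorem gives I = A − B/2 + 1 = 789 − 6/2 + 1 = 787.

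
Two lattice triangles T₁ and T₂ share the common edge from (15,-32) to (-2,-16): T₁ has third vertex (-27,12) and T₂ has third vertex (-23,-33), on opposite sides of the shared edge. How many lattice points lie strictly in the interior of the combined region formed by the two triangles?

The union is the simple quadrilateral with vertices (15,-32), (-27,12), (-2,-16), (-23,-33) in order.
Using the shoelace formula, 2A = |[15·12 − (-27)·(-32)] + [(-27)·(-16) − (-2)·12] + [(-2)·(-33) − (-23)·(-16)] + [(-23)·(-32) − 15·(-33)]| = 701, so the area is 350.5.
Summing gcd(|Δx|,|Δy|) over the edges gives the boundary count: gcd(42,44) + gcd(25,28) + gcd(21,17) + gcd(38,1) = 2+1+1+1 = 5.
By Pick's theorem I = A − B/2 + 1 = 350.5 − 5/2 + 1 = 349.

349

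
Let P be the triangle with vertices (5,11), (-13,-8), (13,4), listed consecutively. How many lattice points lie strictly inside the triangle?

138

By the shoelace formula, twice the signed area is |(5·(-8) − (-13)·11) + ((-13)·4 − 13·(-8)) + (13·11 − 5·4)| = 278, so the area is 139.
The number of boundary lattice points is Σ gcd(|Δx|,|Δy|) = gcd(18,19) + gcd(26,12) + gcd(8,7) = 1+2+1 = 4.
Pick's theorem gives I = A − B/2 + 1 = 139 − 4/2 + 1 = 138.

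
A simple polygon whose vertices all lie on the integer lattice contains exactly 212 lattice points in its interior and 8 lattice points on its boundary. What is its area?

Pick's theorem states A = I + B/2 − 1, so A = 212 + 8/2 − 1 = 215.

215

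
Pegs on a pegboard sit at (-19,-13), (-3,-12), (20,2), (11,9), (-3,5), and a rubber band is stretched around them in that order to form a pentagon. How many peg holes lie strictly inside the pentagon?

396

The shoelace formula gives twice the area as |[(-19)·(-12) − (-3)·(-13)] + [(-3)·2 − 20·(-12)] + [20·9 − 11·2] + [11·5 − (-3)·9] + [(-3)·(-13) − (-19)·5]| = 797, so the area is 398.5.
Along each edge there are gcd(|Δx|,|Δy|)+1 lattice points, so counting each shared vertex once the boundary has gcd(16,1) + gcd(23,14) + gcd(9,7) + gcd(14,4) + gcd(16,18) = 1+1+1+2+2 = 7.
By Pick's theorem A = I + B/2 − 1, so I = 398.5 − 7/2 + 1 = 396.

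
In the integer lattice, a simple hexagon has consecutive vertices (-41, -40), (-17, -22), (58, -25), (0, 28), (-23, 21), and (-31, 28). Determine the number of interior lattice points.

The shoelace formula gives twice the area as |[(-41)·(-22) − (-17)·(-40)] + [(-17)·(-25) − 58·(-22)] + [58·28 − 0·(-25)] + [0·21 − (-23)·28] + [(-23)·28 − (-31)·21] + [(-31)·(-40) − (-41)·28]| = 6586, so the area is 3293.
Summing gcd(|Δx|,|Δy|) over the edges gives the boundary count: gcd(24,18) + gcd(75,3) + gcd(58,53) + gcd(23,7) + gcd(8,7) + gcd(10,68) = 6+3+1+1+1+2 = 14.
By Pick's theorem A = I + B/2 − 1, so I = 3293 − 14/2 + 1 = 3287.

3287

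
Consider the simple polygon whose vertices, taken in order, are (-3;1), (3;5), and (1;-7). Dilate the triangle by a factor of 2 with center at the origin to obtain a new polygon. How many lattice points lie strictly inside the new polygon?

121

The shoelace formula gives twice the area as |((-3)·5 − 3·1) + (3·(-7) − 1·5) + (1·1 − (-3)·(-7))| = 64, so the area is 32.
Along each edge there are gcd(|Δx|,|Δy|)+1 lattice points, so counting each shared vertex once the boundary has gcd(6,4) + gcd(2,12) + gcd(4,8) = 2+2+4 = 8.
Scaling by 2 multiplies the area by 2² = 4 (so the new area is 128) and multiplies the boundary lattice-point count by 2, giving 16.
By Pick's theorem, the interior count of the dilated polygon is 128 − 16/2 + 1 = 121.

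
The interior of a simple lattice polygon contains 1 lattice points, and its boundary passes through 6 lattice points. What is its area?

3

By Pick's theorem, A = I + B/2 − 1 = 1 + 6/2 − 1 = 3.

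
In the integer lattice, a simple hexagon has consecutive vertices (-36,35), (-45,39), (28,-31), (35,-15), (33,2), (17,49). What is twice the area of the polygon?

The shoelace formula gives twice the area as |((-36)·39 − (-45)·35) + ((-45)·(-31) − 28·39) + (28·(-15) − 35·(-31)) + (35·2 − 33·(-15)) + (33·49 − 17·2) + (17·35 − (-36)·49)| = 5646, so the area is 2823.

5646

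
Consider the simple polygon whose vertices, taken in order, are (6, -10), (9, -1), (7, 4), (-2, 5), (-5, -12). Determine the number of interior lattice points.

168

By the shoelace formula, twice the signed area is |[6·(-1) − 9·(-10)] + [9·4 − 7·(-1)] + [7·5 − (-2)·4] + [(-2)·(-12) − (-5)·5] + [(-5)·(-10) − 6·(-12)]| = 341, so the area is 170.5.
Along each edge there are gcd(|Δx|,|Δy|)+1 lattice points, so counting each shared vertex once the boundary has gcd(3,9) + gcd(2,5) + gcd(9,1) + gcd(3,17) + gcd(11,2) = 3+1+1+1+1 = 7.
Pick's theorem gives I = A − B/2 + 1 = 170.5 − 7/2 + 1 = 168.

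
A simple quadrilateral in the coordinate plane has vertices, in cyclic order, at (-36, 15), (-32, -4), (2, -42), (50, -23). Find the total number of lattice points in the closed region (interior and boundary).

The shoelace formula gives twice the area as |((-36)·(-4) − (-32)·15) + ((-32)·(-42) − 2·(-4)) + (2·(-23) − 50·(-42)) + (50·15 − (-36)·(-23))| = 3952, so the area is 1976.
Along each edge there are gcd(|Δx|,|Δy|)+1 lattice points, so counting each shared vertex once the boundary has gcd(4,19) + gcd(34,38) + gcd(48,19) + gcd(86,38) = 1+2+1+2 = 6.
Pick's theorem gives I = A − B/2 + 1 = 1976 − 6/2 + 1 = 1974, so the closed region contains I + B = 1974 + 6 = 1980 lattice points.

1980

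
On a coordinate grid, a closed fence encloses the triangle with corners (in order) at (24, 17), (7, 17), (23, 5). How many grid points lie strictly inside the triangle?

The shoelace formula gives twice the area as |[24·17 − 7·17] + [7·5 − 23·17] + [23·17 − 24·5]| = 204, so the area is 102.
The number of boundary lattice points is Σ gcd(|Δx|,|Δy|) = gcd(17,0) + gcd(16,12) + gcd(1,12) = 17+4+1 = 22.
By Pick's theorem A = I + B/2 − 1, so I = 102 − 22/2 + 1 = 92.

92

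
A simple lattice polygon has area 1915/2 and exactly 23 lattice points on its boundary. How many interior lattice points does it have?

From Pick's theorem, I = A − B/2 + 1 = 1915/2 − 23/2 + 1 = 947.

947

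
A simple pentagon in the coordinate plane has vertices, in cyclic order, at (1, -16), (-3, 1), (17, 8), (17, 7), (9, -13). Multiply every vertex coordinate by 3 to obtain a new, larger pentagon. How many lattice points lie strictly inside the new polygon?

2329

By the shoelace formula, twice the signed area is |[1·1 − (-3)·(-16)] + [(-3)·8 − 17·1] + [17·7 − 17·8] + [17·(-13) − 9·7] + [9·(-16) − 1·(-13)]| = 520, so the area is 260.
The number of boundary lattice points is Σ gcd(|Δx|,|Δy|) = gcd(4,17) + gcd(20,7) + gcd(0,1) + gcd(8,20) + gcd(8,3) = 1+1+1+4+1 = 8.
Scaling by 3 multiplies the area by 3² = 9 (so the new area is 2340) and multiplies the boundary lattice-point count by 3, giving 24.
By Pick's theorem, the interior count of the dilated polygon is 2340 − 24/2 + 1 = 2329.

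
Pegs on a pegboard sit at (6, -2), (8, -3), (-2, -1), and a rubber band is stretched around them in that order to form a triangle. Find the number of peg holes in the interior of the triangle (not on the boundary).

By the shoelace formula, twice the signed area is |[6·(-3) − 8·(-2)] + [8·(-1) − (-2)·(-3)] + [(-2)·(-2) − 6·(-1)]| = 6, so the area is 3.
Summing gcd(|Δx|,|Δy|) over the edges gives the boundary count: gcd(2,1) + gcd(10,2) + gcd(8,1) = 1+2+1 = 4.
Pick's theorem gives I = A − B/2 + 1 = 3 − 4/2 + 1 = 2.

2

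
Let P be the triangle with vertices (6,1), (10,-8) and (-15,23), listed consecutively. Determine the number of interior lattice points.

The shoelace formula gives twice the area as |(6·(-8) − 10·1) + (10·23 − (-15)·(-8)) + ((-15)·1 − 6·23)| = 101, so the area is 101/2.
The number of boundary lattice points is Σ gcd(|Δx|,|Δy|) = gcd(4,9) + gcd(25,31) + gcd(21,22) = 1+1+1 = 3.
By Pick's theorem A = I + B/2 − 1, so I = 101/2 − 3/2 + 1 = 50.

50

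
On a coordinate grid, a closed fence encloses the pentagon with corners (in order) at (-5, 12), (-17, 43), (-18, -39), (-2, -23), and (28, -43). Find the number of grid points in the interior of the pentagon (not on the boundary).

The shoelace formula gives twice the area as |((-5)·43 − (-17)·12) + ((-17)·(-39) − (-18)·43) + ((-18)·(-23) − (-2)·(-39)) + ((-2)·(-43) − 28·(-23)) + (28·12 − (-5)·(-43))| = 2613, so the area is 2613/2.
Along each edge there are gcd(|Δx|,|Δy|)+1 lattice points, so counting each shared vertex once the boundary has gcd(12,31) + gcd(1,82) + gcd(16,16) + gcd(30,20) + gcd(33,55) = 1+1+16+10+11 = 39.
Pick's theorem gives I = A − B/2 + 1 = 2613/2 − 39/2 + 1 = 1288.

1288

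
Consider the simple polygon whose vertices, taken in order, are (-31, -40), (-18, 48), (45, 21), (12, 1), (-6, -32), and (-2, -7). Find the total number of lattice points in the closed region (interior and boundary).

2754

The shoelace formula gives twice the area as |[(-31)·48 − (-18)·(-40)] + [(-18)·21 − 45·48] + [45·1 − 12·21] + [12·(-32) − (-6)·1] + [(-6)·(-7) − (-2)·(-32)] + [(-2)·(-40) − (-31)·(-7)]| = 5490, so the area is 2745.
The number of boundary lattice points is Σ gcd(|Δx|,|Δy|) = gcd(13,88) + gcd(63,27) + gcd(33,20) + gcd(18,33) + gcd(4,25) + gcd(29,33) = 1+9+1+3+1+1 = 16.
Pick's theorem gives I = A − B/2 + 1 = 2745 − 16/2 + 1 = 2738, so the closed region contains I + B = 2738 + 16 = 2754 lattice points.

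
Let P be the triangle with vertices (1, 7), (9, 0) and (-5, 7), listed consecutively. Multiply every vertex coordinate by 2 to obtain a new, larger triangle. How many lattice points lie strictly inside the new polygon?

71

The shoelace formula gives twice the area as |[1·0 − 9·7] + [9·7 − (-5)·0] + [(-5)·7 − 1·7]| = 42, so the area is 21.
Along each edge there are gcd(|Δx|,|Δy|)+1 lattice points, so counting each shared vertex once the boundary has gcd(8,7) + gcd(14,7) + gcd(6,0) = 1+7+6 = 14.
Scaling by 2 multiplies the area by 2² = 4 (so the new area is 84) and multiplies the boundary lattice-point count by 2, giving 28.
By Pick's theorem, the interior count of the dilated polygon is 84 − 28/2 + 1 = 71.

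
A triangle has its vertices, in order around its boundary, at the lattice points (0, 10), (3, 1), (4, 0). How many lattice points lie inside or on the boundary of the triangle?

The shoelace formula gives twice the area as |(0·1 − 3·10) + (3·0 − 4·1) + (4·10 − 0·0)| = 6, so the area is 3.
Along each edge there are gcd(|Δx|,|Δy|)+1 lattice points, so counting each shared vertex once the boundary has gcd(3,9) + gcd(1,1) + gcd(4,10) = 3+1+2 = 6.
Pick's theorem gives I = A − B/2 + 1 = 3 − 6/2 + 1 = 1, so the closed region contains I + B = 1 + 6 = 7 lattice points.

7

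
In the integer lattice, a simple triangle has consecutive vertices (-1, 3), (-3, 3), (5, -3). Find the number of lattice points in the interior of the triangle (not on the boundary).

The shoelace formula gives twice the area as |[(-1)·3 − (-3)·3] + [(-3)·(-3) − 5·3] + [5·3 − (-1)·(-3)]| = 12, so the area is 6.
Summing gcd(|Δx|,|Δy|) over the edges gives the boundary count: gcd(2,0) + gcd(8,6) + gcd(6,6) = 2+2+6 = 10.
Pick's theorem gives I = A − B/2 + 1 = 6 − 10/2 + 1 = 2.

2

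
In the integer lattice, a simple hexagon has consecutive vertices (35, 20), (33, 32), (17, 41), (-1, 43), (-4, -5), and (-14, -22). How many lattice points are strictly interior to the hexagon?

1356

Using the shoelace formula, 2A = |[35·32 − 33·20] + [33·41 − 17·32] + [17·43 − (-1)·41] + [(-1)·(-5) − (-4)·43] + [(-4)·(-22) − (-14)·(-5)] + [(-14)·20 − 35·(-22)]| = 2726, so the area is 1363.
Summing gcd(|Δx|,|Δy|) over the edges gives the boundary count: gcd(2,12) + gcd(16,9) + gcd(18,2) + gcd(3,48) + gcd(10,17) + gcd(49,42) = 2+1+2+3+1+7 = 16.
By Pick's theorem A = I + B/2 − 1, so I = 1363 − 16/2 + 1 = 1356.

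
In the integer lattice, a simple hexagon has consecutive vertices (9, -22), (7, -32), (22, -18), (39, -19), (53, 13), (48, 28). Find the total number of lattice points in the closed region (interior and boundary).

904

Using the shoelace formula, 2A = |(9·(-32) − 7·(-22)) + (7·(-18) − 22·(-32)) + (22·(-19) − 39·(-18)) + (39·13 − 53·(-19)) + (53·28 − 48·13) + (48·(-22) − 9·28)| = 1794, so the area is 897.
Summing gcd(|Δx|,|Δy|) over the edges gives the boundary count: gcd(2,10) + gcd(15,14) + gcd(17,1) + gcd(14,32) + gcd(5,15) + gcd(39,50) = 2+1+1+2+5+1 = 12.
Pick's theorem gives I = A − B/2 + 1 = 897 − 12/2 + 1 = 892, so the closed region contains I + B = 892 + 12 = 904 lattice points.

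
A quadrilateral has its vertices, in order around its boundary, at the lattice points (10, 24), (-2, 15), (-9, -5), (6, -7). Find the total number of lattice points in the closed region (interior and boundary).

Using the shoelace formula, 2A = |(10·15 − (-2)·24) + ((-2)·(-5) − (-9)·15) + ((-9)·(-7) − 6·(-5)) + (6·24 − 10·(-7))| = 650, so the area is 325.
Along each edge there are gcd(|Δx|,|Δy|)+1 lattice points, so counting each shared vertex once the boundary has gcd(12,9) + gcd(7,20) + gcd(15,2) + gcd(4,31) = 3+1+1+1 = 6.
Pick's theorem gives I = A − B/2 + 1 = 325 − 6/2 + 1 = 323, so the closed region contains I + B = 323 + 6 = 329 lattice points.

329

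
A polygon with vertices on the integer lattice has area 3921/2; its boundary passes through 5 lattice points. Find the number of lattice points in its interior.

Pick's theorem A = I + B/2 − 1 rearranges to I = A − B/2 + 1 = 3921/2 − 5/2 + 1 = 1959.

1959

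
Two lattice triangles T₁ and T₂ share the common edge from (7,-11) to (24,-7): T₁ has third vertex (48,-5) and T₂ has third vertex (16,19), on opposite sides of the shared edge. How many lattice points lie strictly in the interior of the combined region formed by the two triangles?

The union is the simple quadrilateral with vertices (7,-11), (48,-5), (24,-7), (16,19) in order.
Using the shoelace formula, 2A = |[7·(-5) − 48·(-11)] + [48·(-7) − 24·(-5)] + [24·19 − 16·(-7)] + [16·(-11) − 7·19]| = 536, so the area is 268.
Along each edge there are gcd(|Δx|,|Δy|)+1 lattice points, so counting each shared vertex once the boundary has gcd(41,6) + gcd(24,2) + gcd(8,26) + gcd(9,30) = 1+2+2+3 = 8.
By Pick's theorem I = A − B/2 + 1 = 268 − 8/2 + 1 = 265.

265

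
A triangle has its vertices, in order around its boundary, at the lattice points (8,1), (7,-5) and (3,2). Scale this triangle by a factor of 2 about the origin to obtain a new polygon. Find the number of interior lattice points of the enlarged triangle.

60

The shoelace formula gives twice the area as |(8·(-5) − 7·1) + (7·2 − 3·(-5)) + (3·1 − 8·2)| = 31, so the area is 15.5.
Along each edge there are gcd(|Δx|,|Δy|)+1 lattice points, so counting each shared vertex once the boundary has gcd(1,6) + gcd(4,7) + gcd(5,1) = 1+1+1 = 3.
Scaling by 2 multiplies the area by 2² = 4 (so the new area is 62) and multiplies the boundary lattice-point count by 2, giving 6.
By Pick's theorem, the interior count of the dilated polygon is 62 − 6/2 + 1 = 60.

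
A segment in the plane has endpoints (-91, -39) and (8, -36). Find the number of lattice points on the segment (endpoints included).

4

The number of lattice points on a segment between lattice points is gcd(|Δx|,|Δy|) + 1 = gcd(99,3) + 1 = 3 + 1 = 4.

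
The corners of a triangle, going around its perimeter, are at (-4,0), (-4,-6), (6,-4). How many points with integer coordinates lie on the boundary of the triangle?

Summing gcd(|Δx|,|Δy|) over the edges gives the boundary count: gcd(0,6) + gcd(10,2) + gcd(10,4) = 6+2+2 = 10.

10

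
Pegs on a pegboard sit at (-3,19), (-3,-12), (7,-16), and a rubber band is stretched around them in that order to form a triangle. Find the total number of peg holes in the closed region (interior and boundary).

175

Using the shoelace formula, 2A = |[(-3)·(-12) − (-3)·19] + [(-3)·(-16) − 7·(-12)] + [7·19 − (-3)·(-16)]| = 310, so the area is 155.
Along each edge there are gcd(|Δx|,|Δy|)+1 lattice points, so counting each shared vertex once the boundary has gcd(0,31) + gcd(10,4) + gcd(10,35) = 31+2+5 = 38.
Pick's theorem gives I = A − B/2 + 1 = 155 − 38/2 + 1 = 137, so the closed region contains I + B = 137 + 38 = 175 lattice points.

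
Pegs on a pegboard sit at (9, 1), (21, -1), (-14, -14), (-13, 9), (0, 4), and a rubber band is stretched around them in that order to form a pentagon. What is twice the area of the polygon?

By the shoelace formula, twice the signed area is |[9·(-1) − 21·1] + [21·(-14) − (-14)·(-1)] + [(-14)·9 − (-13)·(-14)] + [(-13)·4 − 0·9] + [0·1 − 9·4]| = 734, so the area is 367.

734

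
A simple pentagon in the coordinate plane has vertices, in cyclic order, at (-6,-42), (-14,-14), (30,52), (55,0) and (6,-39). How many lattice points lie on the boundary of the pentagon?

31

Along each edge there are gcd(|Δx|,|Δy|)+1 lattice points, so counting each shared vertex once the boundary has gcd(8,28) + gcd(44,66) + gcd(25,52) + gcd(49,39) + gcd(12,3) = 4+22+1+1+3 = 31.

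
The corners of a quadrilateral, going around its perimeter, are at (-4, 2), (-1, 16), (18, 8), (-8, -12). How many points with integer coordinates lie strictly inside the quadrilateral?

285

By the shoelace formula, twice the signed area is |((-4)·16 − (-1)·2) + ((-1)·8 − 18·16) + (18·(-12) − (-8)·8) + ((-8)·2 − (-4)·(-12))| = 574, so the area is 287.
Summing gcd(|Δx|,|Δy|) over the edges gives the boundary count: gcd(3,14) + gcd(19,8) + gcd(26,20) + gcd(4,14) = 1+1+2+2 = 6.
By Pick's theorem A = I + B/2 − 1, so I = 287 − 6/2 + 1 = 285.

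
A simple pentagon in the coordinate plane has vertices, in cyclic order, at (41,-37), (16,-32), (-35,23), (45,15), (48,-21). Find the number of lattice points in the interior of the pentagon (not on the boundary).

2798

Using the shoelace formula, 2A = |[41·(-32) − 16·(-37)] + [16·23 − (-35)·(-32)] + [(-35)·15 − 45·23] + [45·(-21) − 48·15] + [48·(-37) − 41·(-21)]| = 5612, so the area is 2806.
The number of boundary lattice points is Σ gcd(|Δx|,|Δy|) = gcd(25,5) + gcd(51,55) + gcd(80,8) + gcd(3,36) + gcd(7,16) = 5+1+8+3+1 = 18.
Pick's theorem gives I = A − B/2 + 1 = 2806 − 18/2 + 1 = 2798.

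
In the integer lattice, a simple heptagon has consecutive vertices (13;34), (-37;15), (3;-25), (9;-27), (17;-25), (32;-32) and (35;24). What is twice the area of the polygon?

5733

Using the shoelace formula, 2A = |(13·15 − (-37)·34) + ((-37)·(-25) − 3·15) + (3·(-27) − 9·(-25)) + (9·(-25) − 17·(-27)) + (17·(-32) − 32·(-25)) + (32·24 − 35·(-32)) + (35·34 − 13·24)| = 5733, so the area is 5733/2.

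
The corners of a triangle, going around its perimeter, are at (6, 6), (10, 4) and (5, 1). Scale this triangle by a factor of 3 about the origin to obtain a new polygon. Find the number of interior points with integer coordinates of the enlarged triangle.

94

Using the shoelace formula, 2A = |(6·4 − 10·6) + (10·1 − 5·4) + (5·6 − 6·1)| = 22, so the area is 11.
Summing gcd(|Δx|,|Δy|) over the edges gives the boundary count: gcd(4,2) + gcd(5,3) + gcd(1,5) = 2+1+1 = 4.
Scaling by 3 multiplies the area by 3² = 9 (so the new area is 99) and multiplies the boundary lattice-point count by 3, giving 12.
By Pick's theorem, the interior count of the dilated polygon is 99 − 12/2 + 1 = 94.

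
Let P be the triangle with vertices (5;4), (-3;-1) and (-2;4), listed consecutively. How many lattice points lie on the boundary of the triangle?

9

The number of boundary lattice points is Σ gcd(|Δx|,|Δy|) = gcd(8,5) + gcd(1,5) + gcd(7,0) = 1+1+7 = 9.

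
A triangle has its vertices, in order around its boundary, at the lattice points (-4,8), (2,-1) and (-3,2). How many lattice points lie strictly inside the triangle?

12

By the shoelace formula, twice the signed area is |((-4)·(-1) − 2·8) + (2·2 − (-3)·(-1)) + ((-3)·8 − (-4)·2)| = 27, so the area is 27/2.
The number of boundary lattice points is Σ gcd(|Δx|,|Δy|) = gcd(6,9) + gcd(5,3) + gcd(1,6) = 3+1+1 = 5.
Pick's theorem gives I = A − B/2 + 1 = 27/2 − 5/2 + 1 = 12.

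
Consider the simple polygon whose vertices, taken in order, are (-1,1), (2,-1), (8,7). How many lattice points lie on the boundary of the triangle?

Summing gcd(|Δx|,|Δy|) over the edges gives the boundary count: gcd(3,2) + gcd(6,8) + gcd(9,6) = 1+2+3 = 6.

6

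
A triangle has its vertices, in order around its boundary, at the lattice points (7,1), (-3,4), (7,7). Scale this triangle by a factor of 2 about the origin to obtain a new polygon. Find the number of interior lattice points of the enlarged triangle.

By the shoelace formula, twice the signed area is |[7·4 − (-3)·1] + [(-3)·7 − 7·4] + [7·1 − 7·7]| = 60, so the area is 30.
Summing gcd(|Δx|,|Δy|) over the edges gives the boundary count: gcd(10,3) + gcd(10,3) + gcd(0,6) = 1+1+6 = 8.
Scaling by 2 multiplies the area by 2² = 4 (so the new area is 120) and multiplies the boundary lattice-point count by 2, giving 16.
By Pick's theorem, the interior count of the dilated polygon is 120 − 16/2 + 1 = 113.

113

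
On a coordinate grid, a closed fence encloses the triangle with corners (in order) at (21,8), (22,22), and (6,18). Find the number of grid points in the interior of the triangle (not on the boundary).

106

Using the shoelace formula, 2A = |(21·22 − 22·8) + (22·18 − 6·22) + (6·8 − 21·18)| = 220, so the area is 110.
Along each edge there are gcd(|Δx|,|Δy|)+1 lattice points, so counting each shared vertex once the boundary has gcd(1,14) + gcd(16,4) + gcd(15,10) = 1+4+5 = 10.
By Pick's theorem A = I + B/2 − 1, so I = 110 − 10/2 + 1 = 106.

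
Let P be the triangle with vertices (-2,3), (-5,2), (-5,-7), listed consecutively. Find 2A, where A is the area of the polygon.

27

The shoelace formula gives twice the area as |((-2)·2 − (-5)·3) + ((-5)·(-7) − (-5)·2) + ((-5)·3 − (-2)·(-7))| = 27, so the area is 27/2.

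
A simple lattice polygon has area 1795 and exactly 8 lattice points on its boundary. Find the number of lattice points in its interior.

1792

Pick's theorem A = I + B/2 − 1 rearranges to I = A − B/2 + 1 = 1795 − 8/2 + 1 = 1792.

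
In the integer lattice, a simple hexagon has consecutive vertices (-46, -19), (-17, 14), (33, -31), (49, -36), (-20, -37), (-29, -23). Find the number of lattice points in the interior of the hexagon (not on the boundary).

2108

By the shoelace formula, twice the signed area is |((-46)·14 − (-17)·(-19)) + ((-17)·(-31) − 33·14) + (33·(-36) − 49·(-31)) + (49·(-37) − (-20)·(-36)) + ((-20)·(-23) − (-29)·(-37)) + ((-29)·(-19) − (-46)·(-23))| = 4224, so the area is 2112.
Summing gcd(|Δx|,|Δy|) over the edges gives the boundary count: gcd(29,33) + gcd(50,45) + gcd(16,5) + gcd(69,1) + gcd(9,14) + gcd(17,4) = 1+5+1+1+1+1 = 10.
Pick's theorem gives I = A − B/2 + 1 = 2112 − 10/2 + 1 = 2108.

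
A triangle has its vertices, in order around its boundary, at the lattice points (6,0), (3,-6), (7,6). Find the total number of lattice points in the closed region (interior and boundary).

By the shoelace formula, twice the signed area is |(6·(-6) − 3·0) + (3·6 − 7·(-6)) + (7·0 − 6·6)| = 12, so the area is 6.
Along each edge there are gcd(|Δx|,|Δy|)+1 lattice points, so counting each shared vertex once the boundary has gcd(3,6) + gcd(4,12) + gcd(1,6) = 3+4+1 = 8.
Pick's theorem gives I = A − B/2 + 1 = 6 − 8/2 + 1 = 3, so the closed region contains I + B = 3 + 8 = 11 lattice points.

11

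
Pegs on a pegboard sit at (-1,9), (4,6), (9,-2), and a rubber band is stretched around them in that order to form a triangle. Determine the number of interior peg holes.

The shoelace formula gives twice the area as |((-1)·6 − 4·9) + (4·(-2) − 9·6) + (9·9 − (-1)·(-2))| = 25, so the area is 25/2.
Summing gcd(|Δx|,|Δy|) over the edges gives the boundary count: gcd(5,3) + gcd(5,8) + gcd(10,11) = 1+1+1 = 3.
By Pick's theorem A = I + B/2 − 1, so I = 25/2 − 3/2 + 1 = 12.

12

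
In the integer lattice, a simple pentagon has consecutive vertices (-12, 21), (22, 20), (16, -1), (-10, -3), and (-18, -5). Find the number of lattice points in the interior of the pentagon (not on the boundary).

Using the shoelace formula, 2A = |((-12)·20 − 22·21) + (22·(-1) − 16·20) + (16·(-3) − (-10)·(-1)) + ((-10)·(-5) − (-18)·(-3)) + ((-18)·21 − (-12)·(-5))| = 1544, so the area is 772.
Summing gcd(|Δx|,|Δy|) over the edges gives the boundary count: gcd(34,1) + gcd(6,21) + gcd(26,2) + gcd(8,2) + gcd(6,26) = 1+3+2+2+2 = 10.
Pick's theorem gives I = A − B/2 + 1 = 772 − 10/2 + 1 = 768.

768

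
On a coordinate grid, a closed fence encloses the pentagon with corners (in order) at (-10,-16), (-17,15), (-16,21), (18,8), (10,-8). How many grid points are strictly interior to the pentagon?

748

By the shoelace formula, twice the signed area is |((-10)·15 − (-17)·(-16)) + ((-17)·21 − (-16)·15) + ((-16)·8 − 18·21) + (18·(-8) − 10·8) + (10·(-16) − (-10)·(-8))| = 1509, so the area is 754.5.
The number of boundary lattice points is Σ gcd(|Δx|,|Δy|) = gcd(7,31) + gcd(1,6) + gcd(34,13) + gcd(8,16) + gcd(20,8) = 1+1+1+8+4 = 15.
Pick's theorem gives I = A − B/2 + 1 = 754.5 − 15/2 + 1 = 748.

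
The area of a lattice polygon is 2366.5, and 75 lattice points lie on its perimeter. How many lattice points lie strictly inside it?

Pick's theorem A = I + B/2 − 1 rearranges to I = A − B/2 + 1 = 2366.5 − 75/2 + 1 = 2330.

2330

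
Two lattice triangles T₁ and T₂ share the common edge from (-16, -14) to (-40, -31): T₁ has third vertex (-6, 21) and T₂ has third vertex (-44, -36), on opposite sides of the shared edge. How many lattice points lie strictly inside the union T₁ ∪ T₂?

The union is the simple quadrilateral with vertices (-16, -14), (-6, 21), (-40, -31), (-44, -36) in order.
The shoelace formula gives twice the area as |[(-16)·21 − (-6)·(-14)] + [(-6)·(-31) − (-40)·21] + [(-40)·(-36) − (-44)·(-31)] + [(-44)·(-14) − (-16)·(-36)]| = 722, so the area is 361.
The number of boundary lattice points is Σ gcd(|Δx|,|Δy|) = gcd(10,35) + gcd(34,52) + gcd(4,5) + gcd(28,22) = 5+2+1+2 = 10.
By Pick's theorem I = A − B/2 + 1 = 361 − 10/2 + 1 = 357.

357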